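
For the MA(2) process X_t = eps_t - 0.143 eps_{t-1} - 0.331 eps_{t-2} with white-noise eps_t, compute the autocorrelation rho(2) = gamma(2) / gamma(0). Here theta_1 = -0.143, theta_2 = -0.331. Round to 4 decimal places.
\rho(2) = -0.2929

For an MA(q) process with theta_0 = 1, the autocovariance is
  gamma(k) = sigma^2 * sum_{i=0..q-k} theta_i * theta_{i+k},
and rho(k) = gamma(k) / gamma(0). Sigma^2 cancels.
  numerator   = (1)*(-0.331) = -0.331.
  denominator = (1)^2 + (-0.143)^2 + (-0.331)^2 = 1.13001.
  rho(2) = -0.331 / 1.13001 = -0.2929.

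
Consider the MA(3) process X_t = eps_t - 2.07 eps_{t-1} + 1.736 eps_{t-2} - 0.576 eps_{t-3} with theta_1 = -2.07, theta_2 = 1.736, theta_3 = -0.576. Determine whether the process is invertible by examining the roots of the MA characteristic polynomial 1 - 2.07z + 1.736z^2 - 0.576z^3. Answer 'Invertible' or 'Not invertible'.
\text{Invertible}

The MA(q) characteristic polynomial is P(z) = 1 - 2.07z + 1.736z^2 - 0.576z^3.
Invertibility requires all roots to lie outside the unit circle, i.e. |z| > 1 for every root.
Degree 3: look for a simple real root z0 first, then factor out (1 - z/z0) and solve the remaining quadratic.
Testing z0 = 1.25: P(1.25) = 1 + (-2.07)(1.25) + (1.736)(1.25)^2 + (-0.576)(1.25)^3
  = 1 + (-2.5875) + (2.7125) + (-1.125) = 0.  So z_0 = 1.25 is a root, |z_0| = 1.25.
Divide out the factor (1 - 0.8 z) = (1 - z/z0) (since 1/z0 = 0.8):
  P(z) = (1 - 0.8 z)(1 + (-1.27) z + (0.72) z^2)
  [check: z-coef -1.27 - (0.8) = -2.07; z^2-coef 0.72 - (0.8)(-1.27) = 1.736; z^3-coef -(0.8)(0.72) = -0.576.]
Remaining roots from the quadratic factor 1 + (-1.27) z + (0.72) z^2:
  Set 1 + (-1.27) z + (0.72) z^2 = 0, i.e. a z^2 + b z + c = 0 with a = 0.72, b = -1.27, c = 1.
  Discriminant D = b^2 - 4ac = (-1.27)^2 - 4*(0.72)*1 = 1.6129 - (2.88) = -1.2671.
  D < 0, so the roots are the complex-conjugate pair z = (-b +/- i sqrt(-D)) / (2a) = 0.8819 +/- 0.7817i.
  For a conjugate pair |z|^2 = z * conj(z) = (product of roots) = c/a = 1/(0.72) = 1.388889, so |z| = sqrt(1.388889) = 1.1785 for both roots.
Moduli of all roots: 1.2500, 1.1785, 1.1785.
All moduli strictly greater than 1? Yes.
Verdict: Invertible.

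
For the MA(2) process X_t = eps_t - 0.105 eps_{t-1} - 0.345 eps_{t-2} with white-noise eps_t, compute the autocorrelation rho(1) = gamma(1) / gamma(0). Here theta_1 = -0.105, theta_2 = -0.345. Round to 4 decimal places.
\rho(1) = -0.0609

For an MA(q) process with theta_0 = 1, the autocovariance is
  gamma(k) = sigma^2 * sum_{i=0..q-k} theta_i * theta_{i+k},
and rho(k) = gamma(k) / gamma(0). Sigma^2 cancels.
  numerator   = (1)*(-0.105) + (-0.105)*(-0.345) = -0.068775.
  denominator = (1)^2 + (-0.105)^2 + (-0.345)^2 = 1.13005.
  rho(1) = -0.068775 / 1.13005 = -0.0609.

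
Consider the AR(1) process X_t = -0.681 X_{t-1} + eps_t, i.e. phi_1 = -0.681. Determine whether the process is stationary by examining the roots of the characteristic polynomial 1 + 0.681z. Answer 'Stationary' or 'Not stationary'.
\text{Stationary}

The AR(p) characteristic polynomial is P(z) = 1 + 0.681z.
Stationarity requires all roots to lie outside the unit circle, i.e. |z| > 1 for every root.
This is linear in z: 1 + (0.681) z = 0  =>  z = -1/(0.681) = -1.468429,  |z| = 1.468429.
Moduli of all roots: 1.4684.
All moduli strictly greater than 1? Yes.
Verdict: Stationary.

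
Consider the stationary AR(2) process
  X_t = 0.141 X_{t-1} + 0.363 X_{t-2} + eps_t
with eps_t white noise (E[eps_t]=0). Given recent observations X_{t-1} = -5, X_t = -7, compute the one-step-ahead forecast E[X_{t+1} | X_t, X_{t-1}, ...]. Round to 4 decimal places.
E[X_{t+1} \mid \mathcal F_t] = -2.8020

For an AR(p) model X_t = c + sum_i phi_i X_{t-i} + eps_t, the
one-step-ahead conditional mean is
  E[X_{t+1} | X_t, ...] = c + sum_i phi_i X_{t+1-i}.
Substitute known values:
  E[X_{t+1} | ...] = (0.141) * (-7) + (0.363) * (-5)
                   = -2.8020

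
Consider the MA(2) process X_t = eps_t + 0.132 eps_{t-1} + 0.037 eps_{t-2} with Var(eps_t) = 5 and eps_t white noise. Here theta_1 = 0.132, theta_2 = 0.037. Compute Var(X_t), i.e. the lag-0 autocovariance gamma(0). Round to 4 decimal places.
\gamma(0) = 5.0940

For an MA(q) process X_t = eps_t + sum_i theta_i eps_{t-i} with
Var(eps_t) = sigma^2, the variance is
  gamma(0) = sigma^2 * (1 + sum_i theta_i^2).
  sum_i theta_i^2 = (0.132)^2 + (0.037)^2 = 0.017424 + 0.001369 = 0.018793.
  gamma(0) = 5 * (1 + 0.018793) = 5 * 1.018793 = 5.093965, which rounds to 5.0940.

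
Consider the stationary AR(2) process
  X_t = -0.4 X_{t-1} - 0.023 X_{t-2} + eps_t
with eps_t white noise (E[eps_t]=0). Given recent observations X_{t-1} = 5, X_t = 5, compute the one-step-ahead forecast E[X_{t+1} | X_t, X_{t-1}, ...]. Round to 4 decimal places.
E[X_{t+1} \mid \mathcal F_t] = -2.1150

For an AR(p) model X_t = c + sum_i phi_i X_{t-i} + eps_t, the
one-step-ahead conditional mean is
  E[X_{t+1} | X_t, ...] = c + sum_i phi_i X_{t+1-i}.
Substitute known values:
  E[X_{t+1} | ...] = (-0.4) * (5) + (-0.023) * (5)
                   = -2.1150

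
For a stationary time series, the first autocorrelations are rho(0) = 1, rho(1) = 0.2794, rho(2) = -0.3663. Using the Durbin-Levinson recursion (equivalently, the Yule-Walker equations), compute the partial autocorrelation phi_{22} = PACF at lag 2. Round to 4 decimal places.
\phi_{22} = -0.4820

The PACF at lag k is phi_{kk}, the last component of the solution
to the Yule-Walker system G_k phi = r_k where
  (G_k)_{ij} = rho(|i - j|), (r_k)_i = rho(i), i,j = 1..k.
Equivalently, Durbin-Levinson gives phi_{kk} iteratively:
  phi_{11} = rho(1)
  phi_{kk} = [rho(k) - sum_{j=1..k-1} phi_{k-1,j} rho(k-j)]
            / [1 - sum_{j=1..k-1} phi_{k-1,j} rho(j)],
  phi_{k,j} = phi_{k-1,j} - phi_{kk} phi_{k-1,k-j},  j = 1..k-1.
Step k = 1:
  phi_11 = rho(1) = 0.2794.
Step k = 2:
  phi_22 = [rho(2) - phi_11 rho(1)] / [1 - phi_11 rho(1)] = [-0.3663 - (0.2794)(0.2794)] / [1 - (0.2794)(0.2794)]
         = -0.44436436 / 0.92193564 = -0.482.
Therefore phi_{22} = -0.4820.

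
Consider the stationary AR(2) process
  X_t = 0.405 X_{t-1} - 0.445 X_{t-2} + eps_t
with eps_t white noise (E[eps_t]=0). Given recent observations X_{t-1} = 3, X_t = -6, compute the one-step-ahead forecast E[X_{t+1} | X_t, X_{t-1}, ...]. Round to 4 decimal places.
E[X_{t+1} \mid \mathcal F_t] = -3.7650

For an AR(p) model X_t = c + sum_i phi_i X_{t-i} + eps_t, the
one-step-ahead conditional mean is
  E[X_{t+1} | X_t, ...] = c + sum_i phi_i X_{t+1-i}.
Substitute known values:
  E[X_{t+1} | ...] = (0.405) * (-6) + (-0.445) * (3)
                   = -3.7650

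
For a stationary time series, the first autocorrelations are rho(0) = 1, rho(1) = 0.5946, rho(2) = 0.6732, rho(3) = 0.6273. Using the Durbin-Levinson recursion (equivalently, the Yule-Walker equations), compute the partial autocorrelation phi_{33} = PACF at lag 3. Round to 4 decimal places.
\phi_{33} = 0.2681

The PACF at lag k is phi_{kk}, the last component of the solution
to the Yule-Walker system G_k phi = r_k where
  (G_k)_{ij} = rho(|i - j|), (r_k)_i = rho(i), i,j = 1..k.
Equivalently, Durbin-Levinson gives phi_{kk} iteratively:
  phi_{11} = rho(1)
  phi_{kk} = [rho(k) - sum_{j=1..k-1} phi_{k-1,j} rho(k-j)]
            / [1 - sum_{j=1..k-1} phi_{k-1,j} rho(j)],
  phi_{k,j} = phi_{k-1,j} - phi_{kk} phi_{k-1,k-j},  j = 1..k-1.
Step k = 1:
  phi_11 = rho(1) = 0.5946.
Step k = 2:
  phi_22 = [rho(2) - phi_11 rho(1)] / [1 - phi_11 rho(1)] = [0.6732 - (0.5946)(0.5946)] / [1 - (0.5946)(0.5946)]
         = 0.31965084 / 0.64645084 = 0.49447.
  Update: phi_21 = phi_11 - phi_22 phi_11 = 0.5946 - (0.49447)(0.5946) = 0.300588.
Step k = 3:
  phi_33 = [rho(3) - phi_21 rho(2) - phi_22 rho(1)] / [1 - phi_21 rho(1) - phi_22 rho(2)]
    numerator   = 0.6273 - (0.300588)(0.6732) - (0.49447)(0.5946) = 0.13093212
    denominator = 1 - (0.300588)(0.5946) - (0.49447)(0.6732) = 0.48839294
  phi_33 = 0.13093212 / 0.48839294 = 0.2681.
Therefore phi_{33} = 0.2681.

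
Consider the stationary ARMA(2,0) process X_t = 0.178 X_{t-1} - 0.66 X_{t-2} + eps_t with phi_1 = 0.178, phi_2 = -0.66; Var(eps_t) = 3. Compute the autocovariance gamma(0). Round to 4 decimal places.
\gamma(0) = 5.3772

Multiply the model equation by X_{t-k} and take expectations. With theta_0 = psi_0 = 1 and psi_j the MA(infinity) weights, this gives
  gamma(k) - sum_i phi_i gamma(k-i) = c_k,
  c_k = sigma^2 * sum_{j=k..q} theta_j psi_{j-k}   (c_k = 0 for k > q),
using gamma(-m) = gamma(m).
Pure AR (q = 0): c_0 = sigma^2 = 3, c_k = 0 for k >= 1.
Equations for k = 0, 1, 2 (AR order 2, c_2 = 0):
  (E0) gamma(0) = phi_1 gamma(1) + phi_2 gamma(2) + c_0
  (E1) gamma(1) = phi_1 gamma(0) + phi_2 gamma(1) + c_1
  (E2) gamma(2) = phi_1 gamma(1) + phi_2 gamma(0)
From (E1): gamma(1) = A gamma(0) + B with
  A = phi_1 / (1 - phi_2) = 0.178 / 1.66 = 0.107229,   B = c_1 / (1 - phi_2) = 0 / 1.66 = 0.
Insert (E2) into (E0): gamma(0) (1 - phi_2^2) = phi_1 (1 + phi_2) gamma(1) + c_0.
  phi_1 (1 + phi_2) = (0.178)(0.34) = 0.06052,   1 - phi_2^2 = 0.5644.
Replace gamma(1) by A gamma(0) + B and collect gamma(0):
  gamma(0) [0.5644 - (0.06052)(0.107229)] = c_0 = 3
  gamma(0) * 0.557911 = 3
  gamma(0) = 3 / 0.557911 = 5.377207.
Therefore gamma(0) = 5.3772 (to 4 decimal places).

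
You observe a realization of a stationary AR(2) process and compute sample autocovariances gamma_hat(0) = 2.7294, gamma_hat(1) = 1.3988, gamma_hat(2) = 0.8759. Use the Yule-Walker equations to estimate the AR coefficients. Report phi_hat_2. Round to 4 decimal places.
\hat\phi_{2} = 0.0790

The Yule-Walker equations for an AR(p) process read, in matrix form,
  Gamma_p phi = r_p,   with   (Gamma_p)_{ij} = gamma(|i - j|),
                       (r_p)_i = gamma(i),   i,j = 1..p.
Substitute the sample gammas (Toeplitz matrix and right-hand side of size 2):
  Gamma_p = [[2.7294, 1.3988], [1.3988, 2.7294]]
  r_p     = [1.3988, 0.8759]
Written out:
  2.7294 phi_1 + 1.3988 phi_2 = 1.3988
  1.3988 phi_1 + 2.7294 phi_2 = 0.8759
Solve by Cramer's rule:
  det = gamma(0)^2 - gamma(1)^2 = (2.7294)^2 - (1.3988)^2 = 7.44962436 - 1.95664144 = 5.49298292
  phi_hat_1 = [gamma(1) gamma(0) - gamma(1) gamma(2)] / det = [(1.3988)(2.7294) - (1.3988)(0.8759)] / 5.49298292 = 2.5926758 / 5.49298292 = 0.472
  phi_hat_2 = [gamma(0) gamma(2) - gamma(1)^2] / det = [(2.7294)(0.8759) - (1.3988)^2] / 5.49298292 = 0.43404002 / 5.49298292 = 0.079
So phi_hat = [0.4720, 0.0790].
Therefore phi_hat_2 = 0.0790.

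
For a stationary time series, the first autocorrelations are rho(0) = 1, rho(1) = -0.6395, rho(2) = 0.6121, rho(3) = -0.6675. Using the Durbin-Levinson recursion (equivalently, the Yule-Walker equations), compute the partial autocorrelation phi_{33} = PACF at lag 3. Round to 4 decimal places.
\phi_{33} = -0.3661

The PACF at lag k is phi_{kk}, the last component of the solution
to the Yule-Walker system G_k phi = r_k where
  (G_k)_{ij} = rho(|i - j|), (r_k)_i = rho(i), i,j = 1..k.
Equivalently, Durbin-Levinson gives phi_{kk} iteratively:
  phi_{11} = rho(1)
  phi_{kk} = [rho(k) - sum_{j=1..k-1} phi_{k-1,j} rho(k-j)]
            / [1 - sum_{j=1..k-1} phi_{k-1,j} rho(j)],
  phi_{k,j} = phi_{k-1,j} - phi_{kk} phi_{k-1,k-j},  j = 1..k-1.
Step k = 1:
  phi_11 = rho(1) = -0.6395.
Step k = 2:
  phi_22 = [rho(2) - phi_11 rho(1)] / [1 - phi_11 rho(1)] = [0.6121 - (-0.6395)(-0.6395)] / [1 - (-0.6395)(-0.6395)]
         = 0.20313975 / 0.59103975 = 0.343699.
  Update: phi_21 = phi_11 - phi_22 phi_11 = -0.6395 - (0.343699)(-0.6395) = -0.419705.
Step k = 3:
  phi_33 = [rho(3) - phi_21 rho(2) - phi_22 rho(1)] / [1 - phi_21 rho(1) - phi_22 rho(2)]
    numerator   = -0.6675 - (-0.419705)(0.6121) - (0.343699)(-0.6395) = -0.19080338
    denominator = 1 - (-0.419705)(-0.6395) - (0.343699)(0.6121) = 0.52122083
  phi_33 = -0.19080338 / 0.52122083 = -0.3661.
Therefore phi_{33} = -0.3661.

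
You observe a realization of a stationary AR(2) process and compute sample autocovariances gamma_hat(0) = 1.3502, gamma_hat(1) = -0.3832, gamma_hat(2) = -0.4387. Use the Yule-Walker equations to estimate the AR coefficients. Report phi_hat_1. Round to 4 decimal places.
\hat\phi_{1} = -0.4090

The Yule-Walker equations for an AR(p) process read, in matrix form,
  Gamma_p phi = r_p,   with   (Gamma_p)_{ij} = gamma(|i - j|),
                       (r_p)_i = gamma(i),   i,j = 1..p.
Substitute the sample gammas (Toeplitz matrix and right-hand side of size 2):
  Gamma_p = [[1.3502, -0.3832], [-0.3832, 1.3502]]
  r_p     = [-0.3832, -0.4387]
Written out:
  1.3502 phi_1 - 0.3832 phi_2 = -0.3832
  -0.3832 phi_1 + 1.3502 phi_2 = -0.4387
Solve by Cramer's rule:
  det = gamma(0)^2 - gamma(1)^2 = (1.3502)^2 - (-0.3832)^2 = 1.82304004 - 0.14684224 = 1.6761978
  phi_hat_1 = [gamma(1) gamma(0) - gamma(1) gamma(2)] / det = [(-0.3832)(1.3502) - (-0.3832)(-0.4387)] / 1.6761978 = -0.68550648 / 1.6761978 = -0.409
  phi_hat_2 = [gamma(0) gamma(2) - gamma(1)^2] / det = [(1.3502)(-0.4387) - (-0.3832)^2] / 1.6761978 = -0.73917498 / 1.6761978 = -0.441
So phi_hat = [-0.4090, -0.4410].
Therefore phi_hat_1 = -0.4090.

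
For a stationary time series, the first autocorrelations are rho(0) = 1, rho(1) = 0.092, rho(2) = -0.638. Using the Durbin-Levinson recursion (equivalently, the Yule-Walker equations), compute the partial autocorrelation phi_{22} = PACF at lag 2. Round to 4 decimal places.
\phi_{22} = -0.6520

The PACF at lag k is phi_{kk}, the last component of the solution
to the Yule-Walker system G_k phi = r_k where
  (G_k)_{ij} = rho(|i - j|), (r_k)_i = rho(i), i,j = 1..k.
Equivalently, Durbin-Levinson gives phi_{kk} iteratively:
  phi_{11} = rho(1)
  phi_{kk} = [rho(k) - sum_{j=1..k-1} phi_{k-1,j} rho(k-j)]
            / [1 - sum_{j=1..k-1} phi_{k-1,j} rho(j)],
  phi_{k,j} = phi_{k-1,j} - phi_{kk} phi_{k-1,k-j},  j = 1..k-1.
Step k = 1:
  phi_11 = rho(1) = 0.092.
Step k = 2:
  phi_22 = [rho(2) - phi_11 rho(1)] / [1 - phi_11 rho(1)] = [-0.638 - (0.092)(0.092)] / [1 - (0.092)(0.092)]
         = -0.646464 / 0.991536 = -0.652.
Therefore phi_{22} = -0.6520.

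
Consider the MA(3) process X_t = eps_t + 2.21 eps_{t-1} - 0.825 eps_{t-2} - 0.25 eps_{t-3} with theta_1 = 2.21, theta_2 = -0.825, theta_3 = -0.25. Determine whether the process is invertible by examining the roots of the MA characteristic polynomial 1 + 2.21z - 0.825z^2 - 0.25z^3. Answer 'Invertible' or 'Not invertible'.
\text{Not invertible}

The MA(q) characteristic polynomial is P(z) = 1 + 2.21z - 0.825z^2 - 0.25z^3.
Invertibility requires all roots to lie outside the unit circle, i.e. |z| > 1 for every root.
Degree 3: look for a simple real root z0 first, then factor out (1 - z/z0) and solve the remaining quadratic.
Testing z0 = -0.4: P(-0.4) = 1 + (2.21)(-0.4) + (-0.825)(-0.4)^2 + (-0.25)(-0.4)^3
  = 1 + (-0.884) + (-0.132) + (0.016) = 0.  So z_0 = -0.4 is a root, |z_0| = 0.4.
Divide out the factor (1 + 2.5 z) = (1 - z/z0) (since 1/z0 = -2.5):
  P(z) = (1 + 2.5 z)(1 + (-0.29) z + (-0.1) z^2)
  [check: z-coef -0.29 - (-2.5) = 2.21; z^2-coef -0.1 - (-2.5)(-0.29) = -0.825; z^3-coef -(-2.5)(-0.1) = -0.25.]
Remaining roots from the quadratic factor 1 + (-0.29) z + (-0.1) z^2:
  Set 1 + (-0.29) z + (-0.1) z^2 = 0, i.e. a z^2 + b z + c = 0 with a = -0.1, b = -0.29, c = 1.
  Discriminant D = b^2 - 4ac = (-0.29)^2 - 4*(-0.1)*1 = 0.0841 - (-0.4) = 0.4841.
  D >= 0, so the roots are real: z = (-b +/- sqrt(D)) / (2a) = (0.29 +/- 0.695773) / (-0.2).
    z_1 = (0.29 + 0.695773) / (-0.2) = -4.9289,   |z_1| = 4.9289.
    z_2 = (0.29 - 0.695773) / (-0.2) = 2.0289,   |z_2| = 2.0289.
Moduli of all roots: 0.4000, 4.9289, 2.0289.
All moduli strictly greater than 1? No.
Verdict: Not invertible.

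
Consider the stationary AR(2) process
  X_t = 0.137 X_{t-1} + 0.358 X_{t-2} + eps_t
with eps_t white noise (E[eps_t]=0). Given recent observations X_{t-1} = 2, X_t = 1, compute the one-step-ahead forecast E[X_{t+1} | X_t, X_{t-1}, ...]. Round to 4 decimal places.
E[X_{t+1} \mid \mathcal F_t] = 0.8530

For an AR(p) model X_t = c + sum_i phi_i X_{t-i} + eps_t, the
one-step-ahead conditional mean is
  E[X_{t+1} | X_t, ...] = c + sum_i phi_i X_{t+1-i}.
Substitute known values:
  E[X_{t+1} | ...] = (0.137) * (1) + (0.358) * (2)
                   = 0.8530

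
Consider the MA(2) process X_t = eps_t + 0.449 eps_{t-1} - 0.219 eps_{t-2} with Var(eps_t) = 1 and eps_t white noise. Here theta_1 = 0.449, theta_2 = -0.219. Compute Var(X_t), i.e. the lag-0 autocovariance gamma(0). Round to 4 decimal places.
\gamma(0) = 1.2496

For an MA(q) process X_t = eps_t + sum_i theta_i eps_{t-i} with
Var(eps_t) = sigma^2, the variance is
  gamma(0) = sigma^2 * (1 + sum_i theta_i^2).
  sum_i theta_i^2 = (0.449)^2 + (-0.219)^2 = 0.201601 + 0.047961 = 0.249562.
  gamma(0) = 1 * (1 + 0.249562) = 1 * 1.249562 = 1.249562, which rounds to 1.2496.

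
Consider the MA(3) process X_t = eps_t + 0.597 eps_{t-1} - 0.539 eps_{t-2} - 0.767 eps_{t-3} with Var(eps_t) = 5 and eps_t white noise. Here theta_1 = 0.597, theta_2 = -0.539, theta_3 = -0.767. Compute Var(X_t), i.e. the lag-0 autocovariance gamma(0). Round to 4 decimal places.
\gamma(0) = 11.1761

For an MA(q) process X_t = eps_t + sum_i theta_i eps_{t-i} with
Var(eps_t) = sigma^2, the variance is
  gamma(0) = sigma^2 * (1 + sum_i theta_i^2).
  sum_i theta_i^2 = (0.597)^2 + (-0.539)^2 + (-0.767)^2 = 0.356409 + 0.290521 + 0.588289 = 1.235219.
  gamma(0) = 5 * (1 + 1.235219) = 5 * 2.235219 = 11.176095, which rounds to 11.1761.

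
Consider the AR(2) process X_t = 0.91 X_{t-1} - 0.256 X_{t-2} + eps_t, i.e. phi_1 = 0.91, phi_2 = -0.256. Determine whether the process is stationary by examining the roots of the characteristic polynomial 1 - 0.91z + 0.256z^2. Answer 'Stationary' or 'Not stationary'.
\text{Stationary}

The AR(p) characteristic polynomial is P(z) = 1 - 0.91z + 0.256z^2.
Stationarity requires all roots to lie outside the unit circle, i.e. |z| > 1 for every root.
Set 1 + (-0.91) z + (0.256) z^2 = 0, i.e. a z^2 + b z + c = 0 with a = 0.256, b = -0.91, c = 1.
Discriminant D = b^2 - 4ac = (-0.91)^2 - 4*(0.256)*1 = 0.8281 - (1.024) = -0.1959.
D < 0, so the roots are the complex-conjugate pair z = (-b +/- i sqrt(-D)) / (2a) = 1.7773 +/- 0.8645i.
For a conjugate pair |z|^2 = z * conj(z) = (product of roots) = c/a = 1/(0.256) = 3.90625, so |z| = sqrt(3.90625) = 1.9764 for both roots.
Moduli of all roots: 1.9764, 1.9764.
All moduli strictly greater than 1? Yes.
Verdict: Stationary.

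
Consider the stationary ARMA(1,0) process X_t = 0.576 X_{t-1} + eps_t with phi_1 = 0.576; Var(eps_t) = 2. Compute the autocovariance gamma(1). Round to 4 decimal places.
\gamma(1) = 1.7240

Multiply the model equation by X_{t-k} and take expectations. With theta_0 = psi_0 = 1 and psi_j the MA(infinity) weights, this gives
  gamma(k) - sum_i phi_i gamma(k-i) = c_k,
  c_k = sigma^2 * sum_{j=k..q} theta_j psi_{j-k}   (c_k = 0 for k > q),
using gamma(-m) = gamma(m).
Pure AR (q = 0): c_0 = sigma^2 = 2, c_k = 0 for k >= 1.
Equations for k = 0 and k = 1 (AR order 1):
  gamma(0) = phi_1 gamma(1) + c_0
  gamma(1) = phi_1 gamma(0) + c_1
Substituting the second into the first: gamma(0) (1 - phi_1^2) = c_0 + phi_1 c_1, so
  gamma(0) = c_0 / (1 - phi_1^2) = 2 / (1 - (0.576)^2) = 2 / 0.668224 = 2.993008.
  gamma(1) = phi_1 gamma(0) = (0.576)(2.993008) = 1.723973.
Therefore gamma(1) = 1.7240 (to 4 decimal places).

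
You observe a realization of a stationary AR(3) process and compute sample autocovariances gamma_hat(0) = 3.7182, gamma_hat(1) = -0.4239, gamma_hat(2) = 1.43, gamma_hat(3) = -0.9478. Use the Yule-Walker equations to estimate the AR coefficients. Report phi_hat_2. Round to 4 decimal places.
\hat\phi_{2} = 0.3610

The Yule-Walker equations for an AR(p) process read, in matrix form,
  Gamma_p phi = r_p,   with   (Gamma_p)_{ij} = gamma(|i - j|),
                       (r_p)_i = gamma(i),   i,j = 1..p.
Substitute the sample gammas (Toeplitz matrix and right-hand side of size 3):
  Gamma_p = [[3.7182, -0.4239, 1.43], [-0.4239, 3.7182, -0.4239], [1.43, -0.4239, 3.7182]]
  r_p     = [-0.4239, 1.43, -0.9478]
Written out (R1..R3):
  (R1) 3.7182 phi_1 - 0.4239 phi_2 + 1.43 phi_3 = -0.4239
  (R2) -0.4239 phi_1 + 3.7182 phi_2 - 0.4239 phi_3 = 1.43
  (R3) 1.43 phi_1 - 0.4239 phi_2 + 3.7182 phi_3 = -0.9478
Gaussian elimination:
  R2 <- R2 - (-0.4239/3.7182) R1 = R2 - (-0.114007) R1:  3.669873 phi_2 - 0.26087 phi_3 = 1.381673
  R3 <- R3 - (1.43/3.7182) R1 = R3 - (0.384595) R1:  -0.26087 phi_2 + 3.16823 phi_3 = -0.78477
  R3 <- R3 - (-0.26087/3.669873) R2 = R3 - (-0.071084) R2:  3.149686 phi_3 = -0.686555
Back-substitution:
  phi_hat_3 = -0.686555 / 3.149686 = -0.217976
  phi_hat_2 = (1.381673 - (-0.26087)(-0.217976)) / 3.669873 = 0.360996
  phi_hat_1 = (-0.4239 - (-0.4239)(0.360996) - (1.43)(-0.217976)) / 3.7182 = 0.010982
So phi_hat = [0.0110, 0.3610, -0.2180].
Therefore phi_hat_2 = 0.3610.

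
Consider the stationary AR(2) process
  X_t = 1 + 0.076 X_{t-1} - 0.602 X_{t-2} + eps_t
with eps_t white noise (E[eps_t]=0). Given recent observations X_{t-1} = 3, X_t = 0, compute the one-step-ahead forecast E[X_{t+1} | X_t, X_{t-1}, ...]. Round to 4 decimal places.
E[X_{t+1} \mid \mathcal F_t] = -0.8060

For an AR(p) model X_t = c + sum_i phi_i X_{t-i} + eps_t, the
one-step-ahead conditional mean is
  E[X_{t+1} | X_t, ...] = c + sum_i phi_i X_{t+1-i}.
Substitute known values:
  E[X_{t+1} | ...] = 1 + (0.076) * (0) + (-0.602) * (3)
                   = -0.8060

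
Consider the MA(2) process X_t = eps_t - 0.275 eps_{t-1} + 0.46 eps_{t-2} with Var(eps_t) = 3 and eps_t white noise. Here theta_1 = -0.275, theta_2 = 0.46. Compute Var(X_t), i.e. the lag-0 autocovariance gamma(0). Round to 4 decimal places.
\gamma(0) = 3.8617

For an MA(q) process X_t = eps_t + sum_i theta_i eps_{t-i} with
Var(eps_t) = sigma^2, the variance is
  gamma(0) = sigma^2 * (1 + sum_i theta_i^2).
  sum_i theta_i^2 = (-0.275)^2 + (0.46)^2 = 0.075625 + 0.2116 = 0.287225.
  gamma(0) = 3 * (1 + 0.287225) = 3 * 1.287225 = 3.861675, which rounds to 3.8617.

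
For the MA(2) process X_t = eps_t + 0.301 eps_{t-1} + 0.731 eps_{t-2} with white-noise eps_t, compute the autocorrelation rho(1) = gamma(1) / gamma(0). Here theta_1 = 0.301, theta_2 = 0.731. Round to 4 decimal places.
\rho(1) = 0.3206

For an MA(q) process with theta_0 = 1, the autocovariance is
  gamma(k) = sigma^2 * sum_{i=0..q-k} theta_i * theta_{i+k},
and rho(k) = gamma(k) / gamma(0). Sigma^2 cancels.
  numerator   = (1)*(0.301) + (0.301)*(0.731) = 0.521031.
  denominator = (1)^2 + (0.301)^2 + (0.731)^2 = 1.624962.
  rho(1) = 0.521031 / 1.624962 = 0.3206.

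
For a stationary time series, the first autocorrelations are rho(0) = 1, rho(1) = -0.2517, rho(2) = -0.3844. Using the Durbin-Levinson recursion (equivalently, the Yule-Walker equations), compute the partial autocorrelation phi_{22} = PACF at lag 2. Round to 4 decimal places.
\phi_{22} = -0.4780

The PACF at lag k is phi_{kk}, the last component of the solution
to the Yule-Walker system G_k phi = r_k where
  (G_k)_{ij} = rho(|i - j|), (r_k)_i = rho(i), i,j = 1..k.
Equivalently, Durbin-Levinson gives phi_{kk} iteratively:
  phi_{11} = rho(1)
  phi_{kk} = [rho(k) - sum_{j=1..k-1} phi_{k-1,j} rho(k-j)]
            / [1 - sum_{j=1..k-1} phi_{k-1,j} rho(j)],
  phi_{k,j} = phi_{k-1,j} - phi_{kk} phi_{k-1,k-j},  j = 1..k-1.
Step k = 1:
  phi_11 = rho(1) = -0.2517.
Step k = 2:
  phi_22 = [rho(2) - phi_11 rho(1)] / [1 - phi_11 rho(1)] = [-0.3844 - (-0.2517)(-0.2517)] / [1 - (-0.2517)(-0.2517)]
         = -0.44775289 / 0.93664711 = -0.478.
Therefore phi_{22} = -0.4780.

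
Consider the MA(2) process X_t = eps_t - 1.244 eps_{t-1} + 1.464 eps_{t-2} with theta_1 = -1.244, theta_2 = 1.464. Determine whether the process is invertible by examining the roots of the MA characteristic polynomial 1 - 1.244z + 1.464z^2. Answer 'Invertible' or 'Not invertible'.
\text{Not invertible}

The MA(q) characteristic polynomial is P(z) = 1 - 1.244z + 1.464z^2.
Invertibility requires all roots to lie outside the unit circle, i.e. |z| > 1 for every root.
Set 1 + (-1.244) z + (1.464) z^2 = 0, i.e. a z^2 + b z + c = 0 with a = 1.464, b = -1.244, c = 1.
Discriminant D = b^2 - 4ac = (-1.244)^2 - 4*(1.464)*1 = 1.547536 - (5.856) = -4.308464.
D < 0, so the roots are the complex-conjugate pair z = (-b +/- i sqrt(-D)) / (2a) = 0.4249 +/- 0.7089i.
For a conjugate pair |z|^2 = z * conj(z) = (product of roots) = c/a = 1/(1.464) = 0.68306, so |z| = sqrt(0.68306) = 0.8265 for both roots.
Moduli of all roots: 0.8265, 0.8265.
All moduli strictly greater than 1? No.
Verdict: Not invertible.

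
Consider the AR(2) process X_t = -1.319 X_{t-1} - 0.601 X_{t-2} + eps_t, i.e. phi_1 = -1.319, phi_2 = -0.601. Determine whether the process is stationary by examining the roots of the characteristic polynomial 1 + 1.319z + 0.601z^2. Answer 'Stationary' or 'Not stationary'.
\text{Stationary}

The AR(p) characteristic polynomial is P(z) = 1 + 1.319z + 0.601z^2.
Stationarity requires all roots to lie outside the unit circle, i.e. |z| > 1 for every root.
Set 1 + (1.319) z + (0.601) z^2 = 0, i.e. a z^2 + b z + c = 0 with a = 0.601, b = 1.319, c = 1.
Discriminant D = b^2 - 4ac = (1.319)^2 - 4*(0.601)*1 = 1.739761 - (2.404) = -0.664239.
D < 0, so the roots are the complex-conjugate pair z = (-b +/- i sqrt(-D)) / (2a) = -1.0973 +/- 0.678i.
For a conjugate pair |z|^2 = z * conj(z) = (product of roots) = c/a = 1/(0.601) = 1.663894, so |z| = sqrt(1.663894) = 1.2899 for both roots.
Moduli of all roots: 1.2899, 1.2899.
All moduli strictly greater than 1? Yes.
Verdict: Stationary.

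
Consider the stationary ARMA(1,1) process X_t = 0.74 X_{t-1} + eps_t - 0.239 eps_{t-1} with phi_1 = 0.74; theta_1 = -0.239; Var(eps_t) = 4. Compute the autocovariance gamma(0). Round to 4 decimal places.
\gamma(0) = 6.2193

Multiply the model equation by X_{t-k} and take expectations. With theta_0 = psi_0 = 1 and psi_j the MA(infinity) weights, this gives
  gamma(k) - sum_i phi_i gamma(k-i) = c_k,
  c_k = sigma^2 * sum_{j=k..q} theta_j psi_{j-k}   (c_k = 0 for k > q),
using gamma(-m) = gamma(m).
psi-weights needed (psi_j = theta_j + sum_i phi_i psi_{j-i}):
  psi_1 = theta_1 + phi_1 = -0.239 + (0.74) = 0.501
Right-hand sides:
  c_0 = sigma^2 (1 + theta_1 psi_1) = 4 * (1 + (-0.239)(0.501)) = 4 * 0.880261 = 3.521044
  c_1 = sigma^2 theta_1 = 4 * (-0.239) = -0.956
  c_2 = 0
Equations for k = 0 and k = 1 (AR order 1):
  gamma(0) = phi_1 gamma(1) + c_0
  gamma(1) = phi_1 gamma(0) + c_1
Substituting the second into the first: gamma(0) (1 - phi_1^2) = c_0 + phi_1 c_1, so
  gamma(0) = (c_0 + phi_1 c_1) / (1 - phi_1^2) = (3.521044 + (0.74)(-0.956)) / (1 - (0.74)^2) = 2.813604 / 0.4524 = 6.219284.
Therefore gamma(0) = 6.2193 (to 4 decimal places).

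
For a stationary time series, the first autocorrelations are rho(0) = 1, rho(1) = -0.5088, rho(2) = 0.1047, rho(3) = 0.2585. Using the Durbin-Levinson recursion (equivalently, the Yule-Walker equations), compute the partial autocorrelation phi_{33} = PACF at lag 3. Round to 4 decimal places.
\phi_{33} = 0.3061

The PACF at lag k is phi_{kk}, the last component of the solution
to the Yule-Walker system G_k phi = r_k where
  (G_k)_{ij} = rho(|i - j|), (r_k)_i = rho(i), i,j = 1..k.
Equivalently, Durbin-Levinson gives phi_{kk} iteratively:
  phi_{11} = rho(1)
  phi_{kk} = [rho(k) - sum_{j=1..k-1} phi_{k-1,j} rho(k-j)]
            / [1 - sum_{j=1..k-1} phi_{k-1,j} rho(j)],
  phi_{k,j} = phi_{k-1,j} - phi_{kk} phi_{k-1,k-j},  j = 1..k-1.
Step k = 1:
  phi_11 = rho(1) = -0.5088.
Step k = 2:
  phi_22 = [rho(2) - phi_11 rho(1)] / [1 - phi_11 rho(1)] = [0.1047 - (-0.5088)(-0.5088)] / [1 - (-0.5088)(-0.5088)]
         = -0.15417744 / 0.74112256 = -0.208032.
  Update: phi_21 = phi_11 - phi_22 phi_11 = -0.5088 - (-0.208032)(-0.5088) = -0.614647.
Step k = 3:
  phi_33 = [rho(3) - phi_21 rho(2) - phi_22 rho(1)] / [1 - phi_21 rho(1) - phi_22 rho(2)]
    numerator   = 0.2585 - (-0.614647)(0.1047) - (-0.208032)(-0.5088) = 0.21700668
    denominator = 1 - (-0.614647)(-0.5088) - (-0.208032)(0.1047) = 0.70904867
  phi_33 = 0.21700668 / 0.70904867 = 0.3061.
Therefore phi_{33} = 0.3061.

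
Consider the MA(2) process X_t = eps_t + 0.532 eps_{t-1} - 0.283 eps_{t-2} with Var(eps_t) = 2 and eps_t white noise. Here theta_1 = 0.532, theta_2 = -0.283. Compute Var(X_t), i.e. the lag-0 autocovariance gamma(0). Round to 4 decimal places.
\gamma(0) = 2.7262

For an MA(q) process X_t = eps_t + sum_i theta_i eps_{t-i} with
Var(eps_t) = sigma^2, the variance is
  gamma(0) = sigma^2 * (1 + sum_i theta_i^2).
  sum_i theta_i^2 = (0.532)^2 + (-0.283)^2 = 0.283024 + 0.080089 = 0.363113.
  gamma(0) = 2 * (1 + 0.363113) = 2 * 1.363113 = 2.726226, which rounds to 2.7262.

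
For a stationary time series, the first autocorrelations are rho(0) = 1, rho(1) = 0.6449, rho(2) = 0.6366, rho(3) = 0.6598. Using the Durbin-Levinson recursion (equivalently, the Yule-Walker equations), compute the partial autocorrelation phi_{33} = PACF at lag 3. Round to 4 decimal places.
\phi_{33} = 0.3210

The PACF at lag k is phi_{kk}, the last component of the solution
to the Yule-Walker system G_k phi = r_k where
  (G_k)_{ij} = rho(|i - j|), (r_k)_i = rho(i), i,j = 1..k.
Equivalently, Durbin-Levinson gives phi_{kk} iteratively:
  phi_{11} = rho(1)
  phi_{kk} = [rho(k) - sum_{j=1..k-1} phi_{k-1,j} rho(k-j)]
            / [1 - sum_{j=1..k-1} phi_{k-1,j} rho(j)],
  phi_{k,j} = phi_{k-1,j} - phi_{kk} phi_{k-1,k-j},  j = 1..k-1.
Step k = 1:
  phi_11 = rho(1) = 0.6449.
Step k = 2:
  phi_22 = [rho(2) - phi_11 rho(1)] / [1 - phi_11 rho(1)] = [0.6366 - (0.6449)(0.6449)] / [1 - (0.6449)(0.6449)]
         = 0.22070399 / 0.58410399 = 0.377851.
  Update: phi_21 = phi_11 - phi_22 phi_11 = 0.6449 - (0.377851)(0.6449) = 0.401224.
Step k = 3:
  phi_33 = [rho(3) - phi_21 rho(2) - phi_22 rho(1)] / [1 - phi_21 rho(1) - phi_22 rho(2)]
    numerator   = 0.6598 - (0.401224)(0.6366) - (0.377851)(0.6449) = 0.16070488
    denominator = 1 - (0.401224)(0.6449) - (0.377851)(0.6366) = 0.50071088
  phi_33 = 0.16070488 / 0.50071088 = 0.321.
Therefore phi_{33} = 0.3210.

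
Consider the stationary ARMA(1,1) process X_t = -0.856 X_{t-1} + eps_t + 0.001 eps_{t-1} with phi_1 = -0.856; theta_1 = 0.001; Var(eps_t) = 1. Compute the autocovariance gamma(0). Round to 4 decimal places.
\gamma(0) = 3.7352

Multiply the model equation by X_{t-k} and take expectations. With theta_0 = psi_0 = 1 and psi_j the MA(infinity) weights, this gives
  gamma(k) - sum_i phi_i gamma(k-i) = c_k,
  c_k = sigma^2 * sum_{j=k..q} theta_j psi_{j-k}   (c_k = 0 for k > q),
using gamma(-m) = gamma(m).
psi-weights needed (psi_j = theta_j + sum_i phi_i psi_{j-i}):
  psi_1 = theta_1 + phi_1 = 0.001 + (-0.856) = -0.855
Right-hand sides:
  c_0 = sigma^2 (1 + theta_1 psi_1) = 1 * (1 + (0.001)(-0.855)) = 1 * 0.999145 = 0.999145
  c_1 = sigma^2 theta_1 = 1 * (0.001) = 0.001
  c_2 = 0
Equations for k = 0 and k = 1 (AR order 1):
  gamma(0) = phi_1 gamma(1) + c_0
  gamma(1) = phi_1 gamma(0) + c_1
Substituting the second into the first: gamma(0) (1 - phi_1^2) = c_0 + phi_1 c_1, so
  gamma(0) = (c_0 + phi_1 c_1) / (1 - phi_1^2) = (0.999145 + (-0.856)(0.001)) / (1 - (-0.856)^2) = 0.998289 / 0.267264 = 3.735217.
Therefore gamma(0) = 3.7352 (to 4 decimal places).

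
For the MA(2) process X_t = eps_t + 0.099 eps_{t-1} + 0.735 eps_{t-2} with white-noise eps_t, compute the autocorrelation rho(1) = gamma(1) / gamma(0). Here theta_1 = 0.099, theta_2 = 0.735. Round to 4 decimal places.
\rho(1) = 0.1108

For an MA(q) process with theta_0 = 1, the autocovariance is
  gamma(k) = sigma^2 * sum_{i=0..q-k} theta_i * theta_{i+k},
and rho(k) = gamma(k) / gamma(0). Sigma^2 cancels.
  numerator   = (1)*(0.099) + (0.099)*(0.735) = 0.171765.
  denominator = (1)^2 + (0.099)^2 + (0.735)^2 = 1.550026.
  rho(1) = 0.171765 / 1.550026 = 0.1108.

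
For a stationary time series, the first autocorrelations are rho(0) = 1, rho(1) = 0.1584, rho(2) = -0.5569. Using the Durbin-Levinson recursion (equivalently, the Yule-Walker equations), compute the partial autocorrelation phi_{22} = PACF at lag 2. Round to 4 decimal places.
\phi_{22} = -0.5970

The PACF at lag k is phi_{kk}, the last component of the solution
to the Yule-Walker system G_k phi = r_k where
  (G_k)_{ij} = rho(|i - j|), (r_k)_i = rho(i), i,j = 1..k.
Equivalently, Durbin-Levinson gives phi_{kk} iteratively:
  phi_{11} = rho(1)
  phi_{kk} = [rho(k) - sum_{j=1..k-1} phi_{k-1,j} rho(k-j)]
            / [1 - sum_{j=1..k-1} phi_{k-1,j} rho(j)],
  phi_{k,j} = phi_{k-1,j} - phi_{kk} phi_{k-1,k-j},  j = 1..k-1.
Step k = 1:
  phi_11 = rho(1) = 0.1584.
Step k = 2:
  phi_22 = [rho(2) - phi_11 rho(1)] / [1 - phi_11 rho(1)] = [-0.5569 - (0.1584)(0.1584)] / [1 - (0.1584)(0.1584)]
         = -0.58199056 / 0.97490944 = -0.597.
Therefore phi_{22} = -0.5970.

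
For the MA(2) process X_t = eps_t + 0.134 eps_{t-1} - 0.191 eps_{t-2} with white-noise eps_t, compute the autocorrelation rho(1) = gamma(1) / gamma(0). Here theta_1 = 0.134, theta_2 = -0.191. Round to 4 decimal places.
\rho(1) = 0.1028

For an MA(q) process with theta_0 = 1, the autocovariance is
  gamma(k) = sigma^2 * sum_{i=0..q-k} theta_i * theta_{i+k},
and rho(k) = gamma(k) / gamma(0). Sigma^2 cancels.
  numerator   = (1)*(0.134) + (0.134)*(-0.191) = 0.108406.
  denominator = (1)^2 + (0.134)^2 + (-0.191)^2 = 1.054437.
  rho(1) = 0.108406 / 1.054437 = 0.1028.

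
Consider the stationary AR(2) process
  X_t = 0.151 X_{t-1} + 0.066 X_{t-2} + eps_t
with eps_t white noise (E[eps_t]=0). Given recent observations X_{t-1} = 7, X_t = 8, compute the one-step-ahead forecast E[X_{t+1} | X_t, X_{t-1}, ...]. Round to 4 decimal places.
E[X_{t+1} \mid \mathcal F_t] = 1.6700

For an AR(p) model X_t = c + sum_i phi_i X_{t-i} + eps_t, the
one-step-ahead conditional mean is
  E[X_{t+1} | X_t, ...] = c + sum_i phi_i X_{t+1-i}.
Substitute known values:
  E[X_{t+1} | ...] = (0.151) * (8) + (0.066) * (7)
                   = 1.6700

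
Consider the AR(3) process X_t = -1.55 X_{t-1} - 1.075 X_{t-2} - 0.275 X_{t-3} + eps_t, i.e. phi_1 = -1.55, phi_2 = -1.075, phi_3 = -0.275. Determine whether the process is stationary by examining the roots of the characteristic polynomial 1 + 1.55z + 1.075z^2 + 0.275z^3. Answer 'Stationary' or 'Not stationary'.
\text{Stationary}

The AR(p) characteristic polynomial is P(z) = 1 + 1.55z + 1.075z^2 + 0.275z^3.
Stationarity requires all roots to lie outside the unit circle, i.e. |z| > 1 for every root.
Degree 3: look for a simple real root z0 first, then factor out (1 - z/z0) and solve the remaining quadratic.
Testing z0 = -2: P(-2) = 1 + (1.55)(-2) + (1.075)(-2)^2 + (0.275)(-2)^3
  = 1 + (-3.1) + (4.3) + (-2.2) = 0.  So z_0 = -2 is a root, |z_0| = 2.
Divide out the factor (1 + 0.5 z) = (1 - z/z0) (since 1/z0 = -0.5):
  P(z) = (1 + 0.5 z)(1 + (1.05) z + (0.55) z^2)
  [check: z-coef 1.05 - (-0.5) = 1.55; z^2-coef 0.55 - (-0.5)(1.05) = 1.075; z^3-coef -(-0.5)(0.55) = 0.275.]
Remaining roots from the quadratic factor 1 + (1.05) z + (0.55) z^2:
  Set 1 + (1.05) z + (0.55) z^2 = 0, i.e. a z^2 + b z + c = 0 with a = 0.55, b = 1.05, c = 1.
  Discriminant D = b^2 - 4ac = (1.05)^2 - 4*(0.55)*1 = 1.1025 - (2.2) = -1.0975.
  D < 0, so the roots are the complex-conjugate pair z = (-b +/- i sqrt(-D)) / (2a) = -0.9545 +/- 0.9524i.
  For a conjugate pair |z|^2 = z * conj(z) = (product of roots) = c/a = 1/(0.55) = 1.818182, so |z| = sqrt(1.818182) = 1.3484 for both roots.
Moduli of all roots: 2.0000, 1.3484, 1.3484.
All moduli strictly greater than 1? Yes.
Verdict: Stationary.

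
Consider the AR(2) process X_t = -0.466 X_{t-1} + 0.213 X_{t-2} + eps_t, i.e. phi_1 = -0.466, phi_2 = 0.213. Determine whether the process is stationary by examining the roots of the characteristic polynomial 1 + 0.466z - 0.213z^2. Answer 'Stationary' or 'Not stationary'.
\text{Stationary}

The AR(p) characteristic polynomial is P(z) = 1 + 0.466z - 0.213z^2.
Stationarity requires all roots to lie outside the unit circle, i.e. |z| > 1 for every root.
Set 1 + (0.466) z + (-0.213) z^2 = 0, i.e. a z^2 + b z + c = 0 with a = -0.213, b = 0.466, c = 1.
Discriminant D = b^2 - 4ac = (0.466)^2 - 4*(-0.213)*1 = 0.217156 - (-0.852) = 1.069156.
D >= 0, so the roots are real: z = (-b +/- sqrt(D)) / (2a) = (-0.466 +/- 1.034) / (-0.426).
  z_1 = (-0.466 + 1.034) / (-0.426) = -1.3333,   |z_1| = 1.3333.
  z_2 = (-0.466 - 1.034) / (-0.426) = 3.5211,   |z_2| = 3.5211.
Moduli of all roots: 1.3333, 3.5211.
All moduli strictly greater than 1? Yes.
Verdict: Stationary.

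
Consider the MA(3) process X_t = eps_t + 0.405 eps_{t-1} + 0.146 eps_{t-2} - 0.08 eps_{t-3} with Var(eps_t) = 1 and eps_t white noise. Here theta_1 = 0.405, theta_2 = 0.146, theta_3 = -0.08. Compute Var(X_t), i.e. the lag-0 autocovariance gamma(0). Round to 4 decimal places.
\gamma(0) = 1.1917

For an MA(q) process X_t = eps_t + sum_i theta_i eps_{t-i} with
Var(eps_t) = sigma^2, the variance is
  gamma(0) = sigma^2 * (1 + sum_i theta_i^2).
  sum_i theta_i^2 = (0.405)^2 + (0.146)^2 + (-0.08)^2 = 0.164025 + 0.021316 + 0.0064 = 0.191741.
  gamma(0) = 1 * (1 + 0.191741) = 1 * 1.191741 = 1.191741, which rounds to 1.1917.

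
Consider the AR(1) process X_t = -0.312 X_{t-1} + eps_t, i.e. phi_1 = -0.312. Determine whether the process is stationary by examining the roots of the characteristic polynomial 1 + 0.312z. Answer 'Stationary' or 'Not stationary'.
\text{Stationary}

The AR(p) characteristic polynomial is P(z) = 1 + 0.312z.
Stationarity requires all roots to lie outside the unit circle, i.e. |z| > 1 for every root.
This is linear in z: 1 + (0.312) z = 0  =>  z = -1/(0.312) = -3.205128,  |z| = 3.205128.
Moduli of all roots: 3.2051.
All moduli strictly greater than 1? Yes.
Verdict: Stationary.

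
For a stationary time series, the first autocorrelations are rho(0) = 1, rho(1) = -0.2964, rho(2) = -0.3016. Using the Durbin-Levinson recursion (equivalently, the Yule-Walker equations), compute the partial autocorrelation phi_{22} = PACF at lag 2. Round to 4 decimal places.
\phi_{22} = -0.4270

The PACF at lag k is phi_{kk}, the last component of the solution
to the Yule-Walker system G_k phi = r_k where
  (G_k)_{ij} = rho(|i - j|), (r_k)_i = rho(i), i,j = 1..k.
Equivalently, Durbin-Levinson gives phi_{kk} iteratively:
  phi_{11} = rho(1)
  phi_{kk} = [rho(k) - sum_{j=1..k-1} phi_{k-1,j} rho(k-j)]
            / [1 - sum_{j=1..k-1} phi_{k-1,j} rho(j)],
  phi_{k,j} = phi_{k-1,j} - phi_{kk} phi_{k-1,k-j},  j = 1..k-1.
Step k = 1:
  phi_11 = rho(1) = -0.2964.
Step k = 2:
  phi_22 = [rho(2) - phi_11 rho(1)] / [1 - phi_11 rho(1)] = [-0.3016 - (-0.2964)(-0.2964)] / [1 - (-0.2964)(-0.2964)]
         = -0.38945296 / 0.91214704 = -0.427.
Therefore phi_{22} = -0.4270.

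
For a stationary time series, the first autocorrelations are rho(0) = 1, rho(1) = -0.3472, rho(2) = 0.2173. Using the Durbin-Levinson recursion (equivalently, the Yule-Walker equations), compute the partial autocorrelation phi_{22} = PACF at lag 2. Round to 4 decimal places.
\phi_{22} = 0.1100

The PACF at lag k is phi_{kk}, the last component of the solution
to the Yule-Walker system G_k phi = r_k where
  (G_k)_{ij} = rho(|i - j|), (r_k)_i = rho(i), i,j = 1..k.
Equivalently, Durbin-Levinson gives phi_{kk} iteratively:
  phi_{11} = rho(1)
  phi_{kk} = [rho(k) - sum_{j=1..k-1} phi_{k-1,j} rho(k-j)]
            / [1 - sum_{j=1..k-1} phi_{k-1,j} rho(j)],
  phi_{k,j} = phi_{k-1,j} - phi_{kk} phi_{k-1,k-j},  j = 1..k-1.
Step k = 1:
  phi_11 = rho(1) = -0.3472.
Step k = 2:
  phi_22 = [rho(2) - phi_11 rho(1)] / [1 - phi_11 rho(1)] = [0.2173 - (-0.3472)(-0.3472)] / [1 - (-0.3472)(-0.3472)]
         = 0.09675216 / 0.87945216 = 0.11.
Therefore phi_{22} = 0.1100.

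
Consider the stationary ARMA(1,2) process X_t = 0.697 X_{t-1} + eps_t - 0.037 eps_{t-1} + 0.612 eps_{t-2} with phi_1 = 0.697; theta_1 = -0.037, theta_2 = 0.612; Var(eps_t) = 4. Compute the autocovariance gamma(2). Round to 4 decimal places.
\gamma(2) = 10.6039

Multiply the model equation by X_{t-k} and take expectations. With theta_0 = psi_0 = 1 and psi_j the MA(infinity) weights, this gives
  gamma(k) - sum_i phi_i gamma(k-i) = c_k,
  c_k = sigma^2 * sum_{j=k..q} theta_j psi_{j-k}   (c_k = 0 for k > q),
using gamma(-m) = gamma(m).
psi-weights needed (psi_j = theta_j + sum_i phi_i psi_{j-i}):
  psi_1 = theta_1 + phi_1 = -0.037 + (0.697) = 0.66
  psi_2 = theta_2 + phi_1 psi_1 = 0.612 + (0.697)(0.66) = 1.07202
Right-hand sides:
  c_0 = sigma^2 (1 + theta_1 psi_1 + theta_2 psi_2) = 4 * (1 + (-0.037)(0.66) + (0.612)(1.07202)) = 4 * 1.631656 = 6.526625
  c_1 = sigma^2 (theta_1 + theta_2 psi_1) = 4 * (-0.037 + (0.612)(0.66)) = 1.46768
  c_2 = sigma^2 theta_2 = 4 * (0.612) = 2.448
Equations for k = 0 and k = 1 (AR order 1):
  gamma(0) = phi_1 gamma(1) + c_0
  gamma(1) = phi_1 gamma(0) + c_1
Substituting the second into the first: gamma(0) (1 - phi_1^2) = c_0 + phi_1 c_1, so
  gamma(0) = (c_0 + phi_1 c_1) / (1 - phi_1^2) = (6.526625 + (0.697)(1.46768)) / (1 - (0.697)^2) = 7.549598 / 0.514191 = 14.682478.
  gamma(1) = phi_1 gamma(0) + c_1 = (0.697)(14.682478) + (1.46768) = 11.701367.
For k = 2: gamma(2) = phi_1 gamma(1) + c_2
  = (0.697)(11.701367) + (2.448) = 10.603853.
Therefore gamma(2) = 10.6039 (to 4 decimal places).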